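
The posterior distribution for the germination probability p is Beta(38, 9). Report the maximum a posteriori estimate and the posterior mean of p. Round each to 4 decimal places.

MAP: 0.8222. Posterior mean: 0.8085.

Mode = (38−1)/(38+9−2) = 37/45 = 0.8222.
Mean = 38/(38+9) = 38/47 = 0.8085.
Left-skewed posterior ⇒ mean < mode.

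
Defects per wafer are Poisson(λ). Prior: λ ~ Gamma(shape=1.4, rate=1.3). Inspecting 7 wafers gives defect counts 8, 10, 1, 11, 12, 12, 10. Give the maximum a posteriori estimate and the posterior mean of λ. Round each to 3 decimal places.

Σ counts = 64. Posterior: Gamma(shape = 1.4+64 = 65.4, rate = 1.3+7 = 8.3).
Mode = (α−1)/β = 64.4/8.3 = 7.759.
Mean = α/β = 65.4/8.3 = 7.880.

MAP = 7.759; posterior mean = 7.880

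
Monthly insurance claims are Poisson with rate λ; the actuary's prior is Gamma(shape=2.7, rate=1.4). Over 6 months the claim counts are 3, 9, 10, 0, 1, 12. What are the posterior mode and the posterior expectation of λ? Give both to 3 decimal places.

posterior mode = 4.959, posterior expectation = 5.095

Σ counts = 35. Posterior: Gamma(shape = 2.7+35 = 37.7, rate = 1.4+6 = 7.4).
Mode = (α−1)/β = 36.7/7.4 = 4.959.
Mean = α/β = 37.7/7.4 = 5.095.
The posterior is right-skewed, so the mean exceeds the mode.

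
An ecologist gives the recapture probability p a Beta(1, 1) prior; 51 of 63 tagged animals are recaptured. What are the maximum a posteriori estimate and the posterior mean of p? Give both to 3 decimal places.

MAP = 0.810; posterior mean = 0.800

Posterior: Beta(1+51, 1+12) = Beta(52, 13).
Mode = (52−1)/(52+13−2) = 51/63 = 0.810.
With a flat prior the MAP equals the MLE, 51/63.
Mean = 52/(52+13) = 52/65 = 0.800.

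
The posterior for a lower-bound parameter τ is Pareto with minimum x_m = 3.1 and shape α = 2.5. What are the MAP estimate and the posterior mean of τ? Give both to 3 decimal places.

MAP: 3.100. Posterior mean: 5.167.

The Pareto density is strictly decreasing on [x_m, ∞), so the mode is x_m = 3.100.
Mean = α·x_m/(α−1) = 2.5·3.1/1.5 = 5.167.
Right-skewed posterior ⇒ mode < mean.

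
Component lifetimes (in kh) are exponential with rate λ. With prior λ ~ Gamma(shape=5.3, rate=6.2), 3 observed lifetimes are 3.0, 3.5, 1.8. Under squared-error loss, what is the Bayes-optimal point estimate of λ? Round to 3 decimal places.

0.572

Σ times = 8.3. Posterior: Gamma(shape = 5.3+3 = 8.3, rate = 6.2+8.3 = 14.5).
Mode = (α−1)/β = 7.3/14.5 = 0.503.
Mean = α/β = 8.3/14.5 = 0.572.
Squared-error loss ⇒ the optimal estimator is the posterior mean.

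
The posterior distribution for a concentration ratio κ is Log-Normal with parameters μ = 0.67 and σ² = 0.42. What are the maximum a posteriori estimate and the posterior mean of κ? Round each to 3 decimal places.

MAP: 1.284. Posterior mean: 2.411.

Mode = exp(μ − σ²) = exp(0.25) = 1.284.
Mean = exp(μ + σ²/2) = exp(0.880) = 2.411.
Mean > mode: the posterior has a right tail.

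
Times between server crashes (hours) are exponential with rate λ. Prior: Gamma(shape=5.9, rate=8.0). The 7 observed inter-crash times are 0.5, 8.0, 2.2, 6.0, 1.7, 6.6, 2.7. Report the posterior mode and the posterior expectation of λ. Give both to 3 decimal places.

MAP = 0.333; posterior mean = 0.361

Σ times = 27.7. Posterior: Gamma(shape = 5.9+7 = 12.9, rate = 8.0+27.7 = 35.7).
Mode = (α−1)/β = 11.9/35.7 = 0.333.
Mean = α/β = 12.9/35.7 = 0.361.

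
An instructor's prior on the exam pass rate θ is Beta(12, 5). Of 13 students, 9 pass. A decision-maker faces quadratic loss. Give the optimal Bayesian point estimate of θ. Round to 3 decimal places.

Posterior: Beta(12+9, 5+4) = Beta(21, 9).
Mode = (21−1)/(21+9−2) = 20/28 = 0.714.
Mean = 21/(21+9) = 21/30 = 0.700.
Quadratic loss ⇒ the optimal estimator is the posterior mean.

0.700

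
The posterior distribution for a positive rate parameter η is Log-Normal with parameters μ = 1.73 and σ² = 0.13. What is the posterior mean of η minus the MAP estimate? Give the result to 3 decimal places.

1.066

Mode = exp(μ − σ²) = exp(1.60) = 4.953.
Mean = exp(μ + σ²/2) = exp(1.795) = 6.019.
Difference = 6.019 − 4.953 = 1.066.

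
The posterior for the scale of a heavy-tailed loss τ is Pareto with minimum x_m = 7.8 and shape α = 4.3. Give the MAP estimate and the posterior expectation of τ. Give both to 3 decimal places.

The Pareto density is strictly decreasing on [x_m, ∞), so the mode is x_m = 7.800.
Mean = α·x_m/(α−1) = 4.3·7.8/3.3 = 10.164.

MAP estimate = 7.800, posterior expectation = 10.164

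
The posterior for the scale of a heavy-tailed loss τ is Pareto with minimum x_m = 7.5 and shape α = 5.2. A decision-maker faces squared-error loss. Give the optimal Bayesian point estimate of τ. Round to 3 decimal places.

9.286

The Pareto density is strictly decreasing on [x_m, ∞), so the mode is x_m = 7.500.
Mean = α·x_m/(α−1) = 5.2·7.5/4.2 = 9.286.
Squared-error loss ⇒ the optimal estimator is the posterior mean.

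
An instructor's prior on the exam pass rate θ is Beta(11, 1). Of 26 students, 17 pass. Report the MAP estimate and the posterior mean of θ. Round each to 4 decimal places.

Posterior: Beta(11+17, 1+9) = Beta(28, 10).
Mode = (28−1)/(28+10−2) = 27/36 = 0.7500.
Mean = 28/(28+10) = 28/38 = 0.7368.
Left-skewed posterior ⇒ mean < mode.

MAP estimate = 0.7500, posterior mean = 0.7368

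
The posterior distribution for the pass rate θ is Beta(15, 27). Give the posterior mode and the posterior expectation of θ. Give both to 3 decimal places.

Mode = (15−1)/(15+27−2) = 14/40 = 0.350.
Mean = 15/(15+27) = 15/42 = 0.357.
The mean is pulled above the mode by the posterior's right skew.

MAP = 0.350, posterior mean = 0.357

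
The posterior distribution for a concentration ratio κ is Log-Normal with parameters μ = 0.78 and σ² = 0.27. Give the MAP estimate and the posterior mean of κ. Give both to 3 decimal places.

Mode = exp(μ − σ²) = exp(0.51) = 1.665.
Mean = exp(μ + σ²/2) = exp(0.915) = 2.497.
The mean is pulled above the mode by the posterior's right skew.

MAP: 1.665. Posterior mean: 2.497.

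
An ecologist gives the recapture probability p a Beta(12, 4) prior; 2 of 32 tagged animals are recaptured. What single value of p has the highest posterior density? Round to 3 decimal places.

Posterior: Beta(12+2, 4+30) = Beta(14, 34).
Mode = (14−1)/(14+34−2) = 13/46 = 0.283.
Mean = 14/(14+34) = 14/48 = 0.292.
This is the posterior mode — the MAP estimate.

0.283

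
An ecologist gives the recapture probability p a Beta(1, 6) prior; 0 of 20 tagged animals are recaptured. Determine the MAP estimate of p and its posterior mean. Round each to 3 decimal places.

MAP: 0.000. Posterior mean: 0.037.

Posterior: Beta(1+0, 6+20) = Beta(1, 26).
Since α = 1 ≤ 1 and β > 1, the Beta density is monotone decreasing on [0,1]; the mode is at 0.
Mean = 1/(1+26) = 0.037.
Right-skewed posterior ⇒ mode < mean.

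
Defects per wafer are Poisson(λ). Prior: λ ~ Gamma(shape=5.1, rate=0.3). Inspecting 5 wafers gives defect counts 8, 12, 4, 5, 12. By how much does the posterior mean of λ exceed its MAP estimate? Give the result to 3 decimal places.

Σ counts = 41. Posterior: Gamma(shape = 5.1+41 = 46.1, rate = 0.3+5 = 5.3).
Mode = (α−1)/β = 45.1/5.3 = 8.509.
Mean = α/β = 46.1/5.3 = 8.698.
Difference = 8.698 − 8.509 = 0.189.
Right-skewed posterior ⇒ mode < mean.

0.189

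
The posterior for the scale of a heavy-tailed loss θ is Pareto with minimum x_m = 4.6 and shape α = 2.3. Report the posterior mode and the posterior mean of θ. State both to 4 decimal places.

The Pareto density is strictly decreasing on [x_m, ∞), so the mode is x_m = 4.6000.
Mean = α·x_m/(α−1) = 2.3·4.6/1.3 = 8.1385.

MAP = 4.6000; posterior mean = 8.1385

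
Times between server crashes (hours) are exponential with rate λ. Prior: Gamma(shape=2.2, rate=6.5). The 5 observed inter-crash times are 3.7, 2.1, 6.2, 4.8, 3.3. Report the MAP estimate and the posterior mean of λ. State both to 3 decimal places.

λ_MAP = 0.233, E[λ|data] = 0.271

Σ times = 20.1. Posterior: Gamma(shape = 2.2+5 = 7.2, rate = 6.5+20.1 = 26.6).
Mode = (α−1)/β = 6.2/26.6 = 0.233.
Mean = α/β = 7.2/26.6 = 0.271.
Mean > mode: the posterior has a right tail.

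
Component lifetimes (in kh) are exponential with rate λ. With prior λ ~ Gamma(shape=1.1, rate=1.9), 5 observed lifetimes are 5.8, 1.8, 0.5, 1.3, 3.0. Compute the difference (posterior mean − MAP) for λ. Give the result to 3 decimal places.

Σ times = 12.4. Posterior: Gamma(shape = 1.1+5 = 6.1, rate = 1.9+12.4 = 14.3).
Mode = (α−1)/β = 5.1/14.3 = 0.357.
Mean = α/β = 6.1/14.3 = 0.427.
Difference = 0.427 − 0.357 = 0.070.

0.070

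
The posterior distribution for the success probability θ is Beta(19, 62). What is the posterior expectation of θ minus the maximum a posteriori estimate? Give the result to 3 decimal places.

0.007

Mode = (19−1)/(19+62−2) = 18/79 = 0.228.
Mean = 19/(19+62) = 19/81 = 0.235.
Difference = 0.235 − 0.228 = 0.007.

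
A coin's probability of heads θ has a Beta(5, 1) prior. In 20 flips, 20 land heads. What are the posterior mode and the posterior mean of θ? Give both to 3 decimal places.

MAP = 1.000, posterior mean = 0.962

Posterior: Beta(5+20, 1+0) = Beta(25, 1).
Since β = 1 ≤ 1 and α > 1, the Beta density is monotone increasing on [0,1]; the mode is at 1.
Mean = 25/(25+1) = 0.962.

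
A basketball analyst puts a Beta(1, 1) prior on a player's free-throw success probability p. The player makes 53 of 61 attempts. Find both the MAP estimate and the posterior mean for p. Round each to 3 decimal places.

Posterior: Beta(1+53, 1+8) = Beta(54, 9).
Mode = (54−1)/(54+9−2) = 53/61 = 0.869.
With a flat prior the MAP equals the MLE, 53/61.
Mean = 54/(54+9) = 54/63 = 0.857.
The mean is pulled below the mode by the posterior's left skew.

MAP = 0.869, posterior mean = 0.857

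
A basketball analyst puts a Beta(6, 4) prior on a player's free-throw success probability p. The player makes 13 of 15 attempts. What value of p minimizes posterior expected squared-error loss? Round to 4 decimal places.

0.7600

Posterior: Beta(6+13, 4+2) = Beta(19, 6).
Mode = (19−1)/(19+6−2) = 18/23 = 0.7826.
Mean = 19/(19+6) = 19/25 = 0.7600.
Squared-error loss ⇒ the optimal estimator is the posterior mean.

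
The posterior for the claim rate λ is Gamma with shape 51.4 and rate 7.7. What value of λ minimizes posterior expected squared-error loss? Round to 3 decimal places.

Mode = (α−1)/β = 50.4/7.7 = 6.545.
Mean = α/β = 51.4/7.7 = 6.675.
Squared-error loss ⇒ the optimal estimator is the posterior mean.

6.675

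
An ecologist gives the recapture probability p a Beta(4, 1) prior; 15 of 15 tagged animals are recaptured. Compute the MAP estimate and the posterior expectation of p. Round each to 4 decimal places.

MAP: 1.0000. Posterior mean: 0.9500.

Posterior: Beta(4+15, 1+0) = Beta(19, 1).
Since β = 1 ≤ 1 and α > 1, the Beta density is monotone increasing on [0,1]; the mode is at 1.
Mean = 19/(19+1) = 0.9500.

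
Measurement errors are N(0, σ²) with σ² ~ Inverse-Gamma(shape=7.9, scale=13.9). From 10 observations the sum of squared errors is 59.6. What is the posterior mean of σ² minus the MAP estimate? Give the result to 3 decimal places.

0.528

Posterior: Inverse-Gamma(shape = 7.9+10/2 = 12.9, scale = 13.9+59.6/2 = 43.7).
Mode = β/(α+1) = 43.7/13.9 = 3.144.
Mean = β/(α−1) = 43.7/11.9 = 3.672.
Difference = 3.672 − 3.144 = 0.528.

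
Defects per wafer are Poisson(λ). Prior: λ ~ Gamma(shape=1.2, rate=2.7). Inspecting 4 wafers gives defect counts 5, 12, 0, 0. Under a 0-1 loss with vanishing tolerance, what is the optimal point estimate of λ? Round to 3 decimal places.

Σ counts = 17. Posterior: Gamma(shape = 1.2+17 = 18.2, rate = 2.7+4 = 6.7).
Mode = (α−1)/β = 17.2/6.7 = 2.567.
Mean = α/β = 18.2/6.7 = 2.716.
This is the posterior mode — the MAP estimate.

2.567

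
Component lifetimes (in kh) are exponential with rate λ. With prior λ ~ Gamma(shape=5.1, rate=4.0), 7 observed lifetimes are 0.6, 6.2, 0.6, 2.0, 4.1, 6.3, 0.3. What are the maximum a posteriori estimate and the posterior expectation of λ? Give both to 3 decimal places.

MAP = 0.461, posterior mean = 0.502

Σ times = 20.1. Posterior: Gamma(shape = 5.1+7 = 12.1, rate = 4.0+20.1 = 24.1).
Mode = (α−1)/β = 11.1/24.1 = 0.461.
Mean = α/β = 12.1/24.1 = 0.502.
The mean is pulled above the mode by the posterior's right skew.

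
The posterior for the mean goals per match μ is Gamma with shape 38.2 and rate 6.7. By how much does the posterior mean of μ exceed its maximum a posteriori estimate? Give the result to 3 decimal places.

Mode = (α−1)/β = 37.2/6.7 = 5.552.
Mean = α/β = 38.2/6.7 = 5.701.
Difference = 5.701 − 5.552 = 0.149.
The posterior is right-skewed, so the mean exceeds the mode.

0.149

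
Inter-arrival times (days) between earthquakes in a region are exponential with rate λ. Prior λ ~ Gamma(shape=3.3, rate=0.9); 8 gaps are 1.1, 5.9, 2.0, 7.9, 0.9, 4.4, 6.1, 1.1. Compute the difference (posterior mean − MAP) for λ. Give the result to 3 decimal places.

0.033

Σ times = 29.4. Posterior: Gamma(shape = 3.3+8 = 11.3, rate = 0.9+29.4 = 30.3).
Mode = (α−1)/β = 10.3/30.3 = 0.340.
Mean = α/β = 11.3/30.3 = 0.373.
Difference = 0.373 − 0.340 = 0.033.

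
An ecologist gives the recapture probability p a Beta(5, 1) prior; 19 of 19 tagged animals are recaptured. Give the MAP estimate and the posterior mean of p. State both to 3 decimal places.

Posterior: Beta(5+19, 1+0) = Beta(24, 1).
Since β = 1 ≤ 1 and α > 1, the Beta density is monotone increasing on [0,1]; the mode is at 1.
Mean = 24/(24+1) = 0.960.

MAP: 1.000. Posterior mean: 0.960.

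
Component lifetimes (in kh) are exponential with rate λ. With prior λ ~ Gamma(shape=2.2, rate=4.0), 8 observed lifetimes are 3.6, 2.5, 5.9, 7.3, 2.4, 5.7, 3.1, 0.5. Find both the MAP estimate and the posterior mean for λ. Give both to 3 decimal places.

Σ times = 31.0. Posterior: Gamma(shape = 2.2+8 = 10.2, rate = 4.0+31.0 = 35.0).
Mode = (α−1)/β = 9.2/35.0 = 0.263.
Mean = α/β = 10.2/35.0 = 0.291.

MAP: 0.263. Posterior mean: 0.291.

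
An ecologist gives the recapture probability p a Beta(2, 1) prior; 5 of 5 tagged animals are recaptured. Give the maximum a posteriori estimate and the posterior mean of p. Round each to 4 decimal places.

maximum a posteriori estimate = 1.0000, posterior mean = 0.8750

Posterior: Beta(2+5, 1+0) = Beta(7, 1).
Since β = 1 ≤ 1 and α > 1, the Beta density is monotone increasing on [0,1]; the mode is at 1.
Mean = 7/(7+1) = 0.8750.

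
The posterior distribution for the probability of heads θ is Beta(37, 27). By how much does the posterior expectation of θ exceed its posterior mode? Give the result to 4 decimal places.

Mode = (37−1)/(37+27−2) = 36/62 = 0.5806.
Mean = 37/(37+27) = 37/64 = 0.5781.
Difference = 0.5781 − 0.5806 = -0.0025.

-0.0025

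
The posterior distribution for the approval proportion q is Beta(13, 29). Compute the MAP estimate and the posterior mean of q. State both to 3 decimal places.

MAP estimate = 0.300, posterior mean = 0.310

Mode = (13−1)/(13+29−2) = 12/40 = 0.300.
Mean = 13/(13+29) = 13/42 = 0.310.
The posterior is right-skewed, so the mean exceeds the mode.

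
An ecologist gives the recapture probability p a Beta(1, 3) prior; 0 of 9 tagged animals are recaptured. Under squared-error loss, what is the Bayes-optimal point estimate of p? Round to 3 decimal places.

Posterior: Beta(1+0, 3+9) = Beta(1, 12).
Since α = 1 ≤ 1 and β > 1, the Beta density is monotone decreasing on [0,1]; the mode is at 0.
Mean = 1/(1+12) = 0.077.
Squared-error loss ⇒ the optimal estimator is the posterior mean.

0.077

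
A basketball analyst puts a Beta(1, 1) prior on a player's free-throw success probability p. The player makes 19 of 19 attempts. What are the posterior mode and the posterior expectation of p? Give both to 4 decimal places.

MAP: 1.0000. Posterior mean: 0.9524.

Posterior: Beta(1+19, 1+0) = Beta(20, 1).
Since β = 1 ≤ 1 and α > 1, the Beta density is monotone increasing on [0,1]; the mode is at 1.
Mean = 20/(20+1) = 0.9524.
The posterior is left-skewed, so the mode exceeds the mean.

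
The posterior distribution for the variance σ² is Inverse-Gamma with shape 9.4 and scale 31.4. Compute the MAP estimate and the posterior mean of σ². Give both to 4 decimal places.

MAP = 3.0192, posterior mean = 3.7381

Mode = β/(α+1) = 31.4/10.4 = 3.0192.
Mean = β/(α−1) = 31.4/8.4 = 3.7381.
Mean > mode: the posterior has a right tail.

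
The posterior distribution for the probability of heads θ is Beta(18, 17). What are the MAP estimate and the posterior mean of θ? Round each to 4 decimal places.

MAP: 0.5152. Posterior mean: 0.5143.

Mode = (18−1)/(18+17−2) = 17/33 = 0.5152.
Mean = 18/(18+17) = 18/35 = 0.5143.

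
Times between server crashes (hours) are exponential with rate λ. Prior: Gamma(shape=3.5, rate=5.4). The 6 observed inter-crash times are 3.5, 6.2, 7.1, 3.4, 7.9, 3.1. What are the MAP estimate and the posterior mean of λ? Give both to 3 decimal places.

MAP: 0.232. Posterior mean: 0.260.

Σ times = 31.2. Posterior: Gamma(shape = 3.5+6 = 9.5, rate = 5.4+31.2 = 36.6).
Mode = (α−1)/β = 8.5/36.6 = 0.232.
Mean = α/β = 9.5/36.6 = 0.260.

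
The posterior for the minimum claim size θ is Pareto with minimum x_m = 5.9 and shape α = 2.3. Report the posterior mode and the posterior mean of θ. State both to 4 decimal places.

posterior mode = 5.9000, posterior mean = 10.4385

The Pareto density is strictly decreasing on [x_m, ∞), so the mode is x_m = 5.9000.
Mean = α·x_m/(α−1) = 2.3·5.9/1.3 = 10.4385.
The mean is pulled above the mode by the posterior's right skew.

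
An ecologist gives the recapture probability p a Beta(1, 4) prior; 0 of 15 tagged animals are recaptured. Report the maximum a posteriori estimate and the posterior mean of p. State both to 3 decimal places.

maximum a posteriori estimate = 0.000, posterior mean = 0.050

Posterior: Beta(1+0, 4+15) = Beta(1, 19).
Since α = 1 ≤ 1 and β > 1, the Beta density is monotone decreasing on [0,1]; the mode is at 0.
Mean = 1/(1+19) = 0.050.
The mean is pulled above the mode by the posterior's right skew.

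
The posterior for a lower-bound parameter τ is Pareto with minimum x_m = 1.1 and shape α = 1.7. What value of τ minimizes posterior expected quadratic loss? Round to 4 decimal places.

The Pareto density is strictly decreasing on [x_m, ∞), so the mode is x_m = 1.1000.
Mean = α·x_m/(α−1) = 1.7·1.1/0.7 = 2.6714.
Quadratic loss ⇒ the optimal estimator is the posterior mean.

2.6714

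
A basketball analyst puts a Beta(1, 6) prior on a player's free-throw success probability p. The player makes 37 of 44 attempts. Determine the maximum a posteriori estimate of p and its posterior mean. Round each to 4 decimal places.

Posterior: Beta(1+37, 6+7) = Beta(38, 13).
Mode = (38−1)/(38+13−2) = 37/49 = 0.7551.
Mean = 38/(38+13) = 38/51 = 0.7451.

maximum a posteriori estimate = 0.7551, posterior mean = 0.7451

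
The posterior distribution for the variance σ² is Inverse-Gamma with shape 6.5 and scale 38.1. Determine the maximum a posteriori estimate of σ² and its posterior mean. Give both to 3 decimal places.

Mode = β/(α+1) = 38.1/7.5 = 5.080.
Mean = β/(α−1) = 38.1/5.5 = 6.927.

σ²_MAP = 5.080, E[σ²|data] = 6.927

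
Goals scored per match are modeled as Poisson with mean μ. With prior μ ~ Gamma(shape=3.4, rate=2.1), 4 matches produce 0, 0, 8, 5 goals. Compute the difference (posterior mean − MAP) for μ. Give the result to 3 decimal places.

0.164

Σ counts = 13. Posterior: Gamma(shape = 3.4+13 = 16.4, rate = 2.1+4 = 6.1).
Mode = (α−1)/β = 15.4/6.1 = 2.525.
Mean = α/β = 16.4/6.1 = 2.689.
Difference = 2.689 − 2.525 = 0.164.
The posterior is right-skewed, so the mean exceeds the mode.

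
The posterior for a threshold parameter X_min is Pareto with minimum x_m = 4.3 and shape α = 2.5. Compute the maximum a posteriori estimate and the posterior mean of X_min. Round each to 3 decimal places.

MAP = 4.300, posterior mean = 7.167

The Pareto density is strictly decreasing on [x_m, ∞), so the mode is x_m = 4.300.
Mean = α·x_m/(α−1) = 2.5·4.3/1.5 = 7.167.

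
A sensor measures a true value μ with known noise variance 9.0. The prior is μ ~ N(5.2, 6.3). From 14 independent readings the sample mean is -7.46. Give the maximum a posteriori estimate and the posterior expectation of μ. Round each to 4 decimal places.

μ_MAP = -6.2878, E[μ|data] = -6.2878

Posterior for μ is Normal. Precision-weighted mean: (1/6.3·5.2 + 14/9.0·-7.46) / (1/6.3 + 14/9.0) = -6.2878.
A Normal posterior is symmetric, so mode = mean.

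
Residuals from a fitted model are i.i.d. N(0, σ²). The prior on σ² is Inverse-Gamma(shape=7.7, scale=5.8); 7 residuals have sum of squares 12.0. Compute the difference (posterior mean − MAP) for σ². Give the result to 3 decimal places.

Posterior: Inverse-Gamma(shape = 7.7+7/2 = 11.2, scale = 5.8+12.0/2 = 11.8).
Mode = β/(α+1) = 11.8/12.2 = 0.967.
Mean = β/(α−1) = 11.8/10.2 = 1.157.
Difference = 1.157 − 0.967 = 0.190.

0.190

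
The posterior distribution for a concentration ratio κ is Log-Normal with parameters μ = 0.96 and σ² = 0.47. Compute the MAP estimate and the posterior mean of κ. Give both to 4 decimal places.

MAP estimate = 1.6323, posterior mean = 3.3036

Mode = exp(μ − σ²) = exp(0.49) = 1.6323.
Mean = exp(μ + σ²/2) = exp(1.195) = 3.3036.
Mean > mode: the posterior has a right tail.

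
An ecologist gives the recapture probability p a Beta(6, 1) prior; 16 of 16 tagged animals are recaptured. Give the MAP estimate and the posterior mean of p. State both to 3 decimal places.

Posterior: Beta(6+16, 1+0) = Beta(22, 1).
Since β = 1 ≤ 1 and α > 1, the Beta density is monotone increasing on [0,1]; the mode is at 1.
Mean = 22/(22+1) = 0.957.
Mode > mean: the posterior has a left tail.

MAP = 1.000; posterior mean = 0.957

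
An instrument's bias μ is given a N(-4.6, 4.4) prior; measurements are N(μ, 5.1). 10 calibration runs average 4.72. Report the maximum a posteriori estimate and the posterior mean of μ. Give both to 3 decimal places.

MAP = 3.752, posterior mean = 3.752

Posterior for μ is Normal. Precision-weighted mean: (1/4.4·-4.6 + 10/5.1·4.72) / (1/4.4 + 10/5.1) = 3.752.
A Normal posterior is symmetric, so mode = mean.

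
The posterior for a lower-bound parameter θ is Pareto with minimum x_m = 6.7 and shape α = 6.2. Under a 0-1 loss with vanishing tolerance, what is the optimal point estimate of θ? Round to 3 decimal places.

6.700

The Pareto density is strictly decreasing on [x_m, ∞), so the mode is x_m = 6.700.
Mean = α·x_m/(α−1) = 6.2·6.7/5.2 = 7.988.
This is the posterior mode — the MAP estimate.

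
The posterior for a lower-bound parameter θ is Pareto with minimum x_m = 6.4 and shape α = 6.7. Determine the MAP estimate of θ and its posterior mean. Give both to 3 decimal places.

θ_MAP = 6.400, E[θ|data] = 7.523

The Pareto density is strictly decreasing on [x_m, ∞), so the mode is x_m = 6.400.
Mean = α·x_m/(α−1) = 6.7·6.4/5.7 = 7.523.
The mean is pulled above the mode by the posterior's right skew.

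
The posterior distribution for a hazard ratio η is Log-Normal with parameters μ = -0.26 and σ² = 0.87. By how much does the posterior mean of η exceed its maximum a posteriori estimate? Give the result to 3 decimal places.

Mode = exp(μ − σ²) = exp(-1.13) = 0.323.
Mean = exp(μ + σ²/2) = exp(0.175) = 1.191.
Difference = 1.191 − 0.323 = 0.868.
The mean is pulled above the mode by the posterior's right skew.

0.868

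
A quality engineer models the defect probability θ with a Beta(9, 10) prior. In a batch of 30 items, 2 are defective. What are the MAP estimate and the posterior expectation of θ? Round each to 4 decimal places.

MAP = 0.2128, posterior mean = 0.2245

Posterior: Beta(9+2, 10+28) = Beta(11, 38).
Mode = (11−1)/(11+38−2) = 10/47 = 0.2128.
Mean = 11/(11+38) = 11/49 = 0.2245.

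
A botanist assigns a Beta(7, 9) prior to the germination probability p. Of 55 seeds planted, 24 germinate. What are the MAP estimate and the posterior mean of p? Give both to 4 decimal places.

MAP estimate = 0.4348, posterior mean = 0.4366

Posterior: Beta(7+24, 9+31) = Beta(31, 40).
Mode = (31−1)/(31+40−2) = 30/69 = 0.4348.
Mean = 31/(31+40) = 31/71 = 0.4366.
The mean is pulled above the mode by the posterior's right skew.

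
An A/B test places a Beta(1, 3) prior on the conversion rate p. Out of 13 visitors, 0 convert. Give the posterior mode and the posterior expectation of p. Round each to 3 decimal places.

p_MAP = 0.000, E[p|data] = 0.059

Posterior: Beta(1+0, 3+13) = Beta(1, 16).
Since α = 1 ≤ 1 and β > 1, the Beta density is monotone decreasing on [0,1]; the mode is at 0.
Mean = 1/(1+16) = 0.059.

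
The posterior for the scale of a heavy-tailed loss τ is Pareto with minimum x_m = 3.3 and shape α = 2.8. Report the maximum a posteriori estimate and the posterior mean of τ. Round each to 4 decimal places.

τ_MAP = 3.3000, E[τ|data] = 5.1333

The Pareto density is strictly decreasing on [x_m, ∞), so the mode is x_m = 3.3000.
Mean = α·x_m/(α−1) = 2.8·3.3/1.8 = 5.1333.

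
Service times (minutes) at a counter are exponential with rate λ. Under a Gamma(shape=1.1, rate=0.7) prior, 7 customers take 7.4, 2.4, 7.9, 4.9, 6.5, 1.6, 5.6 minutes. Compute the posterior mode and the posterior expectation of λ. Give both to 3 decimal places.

Σ times = 36.3. Posterior: Gamma(shape = 1.1+7 = 8.1, rate = 0.7+36.3 = 37.0).
Mode = (α−1)/β = 7.1/37.0 = 0.192.
Mean = α/β = 8.1/37.0 = 0.219.
Mean > mode: the posterior has a right tail.

posterior mode = 0.192, posterior expectation = 0.219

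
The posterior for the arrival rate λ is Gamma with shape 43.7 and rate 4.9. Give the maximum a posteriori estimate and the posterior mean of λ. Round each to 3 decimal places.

Mode = (α−1)/β = 42.7/4.9 = 8.714.
Mean = α/β = 43.7/4.9 = 8.918.
The mean is pulled above the mode by the posterior's right skew.

MAP = 8.714, posterior mean = 8.918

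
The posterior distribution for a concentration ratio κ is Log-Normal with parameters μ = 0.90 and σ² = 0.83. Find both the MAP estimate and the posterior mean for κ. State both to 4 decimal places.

MAP = 1.0725; posterior mean = 3.7248

Mode = exp(μ − σ²) = exp(0.07) = 1.0725.
Mean = exp(μ + σ²/2) = exp(1.315) = 3.7248.
Right-skewed posterior ⇒ mode < mean.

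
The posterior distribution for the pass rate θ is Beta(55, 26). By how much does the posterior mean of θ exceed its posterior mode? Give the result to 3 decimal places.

-0.005

Mode = (55−1)/(55+26−2) = 54/79 = 0.684.
Mean = 55/(55+26) = 55/81 = 0.679.
Difference = 0.679 − 0.684 = -0.005.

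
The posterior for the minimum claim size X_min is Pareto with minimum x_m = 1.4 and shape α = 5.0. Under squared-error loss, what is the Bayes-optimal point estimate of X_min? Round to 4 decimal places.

The Pareto density is strictly decreasing on [x_m, ∞), so the mode is x_m = 1.4000.
Mean = α·x_m/(α−1) = 5.0·1.4/4.0 = 1.7500.
Squared-error loss ⇒ the optimal estimator is the posterior mean.

1.7500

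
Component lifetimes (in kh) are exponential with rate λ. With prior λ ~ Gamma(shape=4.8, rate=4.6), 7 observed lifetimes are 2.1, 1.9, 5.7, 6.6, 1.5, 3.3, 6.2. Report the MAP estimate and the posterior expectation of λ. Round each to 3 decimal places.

MAP: 0.339. Posterior mean: 0.370.

Σ times = 27.3. Posterior: Gamma(shape = 4.8+7 = 11.8, rate = 4.6+27.3 = 31.9).
Mode = (α−1)/β = 10.8/31.9 = 0.339.
Mean = α/β = 11.8/31.9 = 0.370.
Right-skewed posterior ⇒ mode < mean.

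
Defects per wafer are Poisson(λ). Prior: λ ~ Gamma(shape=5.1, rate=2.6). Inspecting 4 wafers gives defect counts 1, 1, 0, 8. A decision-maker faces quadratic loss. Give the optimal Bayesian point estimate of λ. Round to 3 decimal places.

Σ counts = 10. Posterior: Gamma(shape = 5.1+10 = 15.1, rate = 2.6+4 = 6.6).
Mode = (α−1)/β = 14.1/6.6 = 2.136.
Mean = α/β = 15.1/6.6 = 2.288.
Quadratic loss ⇒ the optimal estimator is the posterior mean.

2.288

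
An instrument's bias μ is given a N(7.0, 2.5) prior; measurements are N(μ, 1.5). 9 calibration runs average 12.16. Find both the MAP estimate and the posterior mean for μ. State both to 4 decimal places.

MAP estimate = 11.8375, posterior mean = 11.8375

Posterior for μ is Normal. Precision-weighted mean: (1/2.5·7.0 + 9/1.5·12.16) / (1/2.5 + 9/1.5) = 11.8375.
A Normal posterior is symmetric, so mode = mean.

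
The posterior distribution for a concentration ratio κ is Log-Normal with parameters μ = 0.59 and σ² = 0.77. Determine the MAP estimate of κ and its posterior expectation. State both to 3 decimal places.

Mode = exp(μ − σ²) = exp(-0.18) = 0.835.
Mean = exp(μ + σ²/2) = exp(0.975) = 2.651.

κ_MAP = 0.835, E[κ|data] = 2.651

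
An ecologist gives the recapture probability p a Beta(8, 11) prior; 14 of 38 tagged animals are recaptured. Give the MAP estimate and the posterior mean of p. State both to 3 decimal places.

MAP: 0.382. Posterior mean: 0.386.

Posterior: Beta(8+14, 11+24) = Beta(22, 35).
Mode = (22−1)/(22+35−2) = 21/55 = 0.382.
Mean = 22/(22+35) = 22/57 = 0.386.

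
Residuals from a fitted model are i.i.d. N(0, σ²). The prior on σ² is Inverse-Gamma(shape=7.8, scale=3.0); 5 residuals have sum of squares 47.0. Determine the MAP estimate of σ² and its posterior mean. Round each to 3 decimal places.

Posterior: Inverse-Gamma(shape = 7.8+5/2 = 10.3, scale = 3.0+47.0/2 = 26.5).
Mode = β/(α+1) = 26.5/11.3 = 2.345.
Mean = β/(α−1) = 26.5/9.3 = 2.849.

MAP = 2.345; posterior mean = 2.849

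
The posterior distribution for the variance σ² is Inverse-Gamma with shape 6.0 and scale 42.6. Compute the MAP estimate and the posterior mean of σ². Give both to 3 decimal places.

Mode = β/(α+1) = 42.6/7.0 = 6.086.
Mean = β/(α−1) = 42.6/5.0 = 8.520.

MAP = 6.086, posterior mean = 8.520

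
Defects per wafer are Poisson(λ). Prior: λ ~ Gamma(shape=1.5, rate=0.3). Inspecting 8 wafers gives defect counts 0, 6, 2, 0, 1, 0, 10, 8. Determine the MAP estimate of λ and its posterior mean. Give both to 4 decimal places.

MAP estimate = 3.3133, posterior mean = 3.4337

Σ counts = 27. Posterior: Gamma(shape = 1.5+27 = 28.5, rate = 0.3+8 = 8.3).
Mode = (α−1)/β = 27.5/8.3 = 3.3133.
Mean = α/β = 28.5/8.3 = 3.4337.
Mean > mode: the posterior has a right tail.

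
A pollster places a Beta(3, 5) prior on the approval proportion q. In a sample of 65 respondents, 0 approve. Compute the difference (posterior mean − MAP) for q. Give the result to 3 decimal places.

0.013

Posterior: Beta(3+0, 5+65) = Beta(3, 70).
Mode = (3−1)/(3+70−2) = 2/71 = 0.028.
Mean = 3/(3+70) = 3/73 = 0.041.
Difference = 0.041 − 0.028 = 0.013.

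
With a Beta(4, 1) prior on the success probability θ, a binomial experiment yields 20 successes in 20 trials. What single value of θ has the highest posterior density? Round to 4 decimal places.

Posterior: Beta(4+20, 1+0) = Beta(24, 1).
Since β = 1 ≤ 1 and α > 1, the Beta density is monotone increasing on [0,1]; the mode is at 1.
Mean = 24/(24+1) = 0.9600.
This is the posterior mode — the MAP estimate.

1.0000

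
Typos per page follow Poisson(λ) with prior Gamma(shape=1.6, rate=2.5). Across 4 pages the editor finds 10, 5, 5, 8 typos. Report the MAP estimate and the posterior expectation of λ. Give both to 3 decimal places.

Σ counts = 28. Posterior: Gamma(shape = 1.6+28 = 29.6, rate = 2.5+4 = 6.5).
Mode = (α−1)/β = 28.6/6.5 = 4.400.
Mean = α/β = 29.6/6.5 = 4.554.

MAP: 4.400. Posterior mean: 4.554.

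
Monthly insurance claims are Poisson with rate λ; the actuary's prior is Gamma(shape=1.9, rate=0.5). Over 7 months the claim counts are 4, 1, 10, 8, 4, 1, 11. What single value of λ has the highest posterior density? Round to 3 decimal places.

5.320

Σ counts = 39. Posterior: Gamma(shape = 1.9+39 = 40.9, rate = 0.5+7 = 7.5).
Mode = (α−1)/β = 39.9/7.5 = 5.320.
Mean = α/β = 40.9/7.5 = 5.453.
This is the posterior mode — the MAP estimate.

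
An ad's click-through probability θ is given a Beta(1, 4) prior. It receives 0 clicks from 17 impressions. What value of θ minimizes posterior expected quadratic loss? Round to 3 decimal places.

0.045

Posterior: Beta(1+0, 4+17) = Beta(1, 21).
Since α = 1 ≤ 1 and β > 1, the Beta density is monotone decreasing on [0,1]; the mode is at 0.
Mean = 1/(1+21) = 0.045.
Quadratic loss ⇒ the optimal estimator is the posterior mean.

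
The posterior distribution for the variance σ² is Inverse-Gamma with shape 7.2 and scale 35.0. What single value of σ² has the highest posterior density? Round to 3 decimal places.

4.268

Mode = β/(α+1) = 35.0/8.2 = 4.268.
Mean = β/(α−1) = 35.0/6.2 = 5.645.
This is the posterior mode — the MAP estimate.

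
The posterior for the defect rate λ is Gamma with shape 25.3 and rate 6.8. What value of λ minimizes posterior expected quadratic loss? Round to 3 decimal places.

Mode = (α−1)/β = 24.3/6.8 = 3.574.
Mean = α/β = 25.3/6.8 = 3.721.
Quadratic loss ⇒ the optimal estimator is the posterior mean.

3.721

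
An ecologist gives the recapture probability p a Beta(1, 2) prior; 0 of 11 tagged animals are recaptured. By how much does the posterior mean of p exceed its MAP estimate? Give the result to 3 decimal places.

Posterior: Beta(1+0, 2+11) = Beta(1, 13).
Since α = 1 ≤ 1 and β > 1, the Beta density is monotone decreasing on [0,1]; the mode is at 0.
Mean = 1/(1+13) = 0.071.
Difference = 0.071 − 0.000 = 0.071.

0.071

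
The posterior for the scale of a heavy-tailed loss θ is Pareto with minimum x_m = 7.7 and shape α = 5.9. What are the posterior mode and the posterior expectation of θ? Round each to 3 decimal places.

MAP = 7.700; posterior mean = 9.271

The Pareto density is strictly decreasing on [x_m, ∞), so the mode is x_m = 7.700.
Mean = α·x_m/(α−1) = 5.9·7.7/4.9 = 9.271.
Right-skewed posterior ⇒ mode < mean.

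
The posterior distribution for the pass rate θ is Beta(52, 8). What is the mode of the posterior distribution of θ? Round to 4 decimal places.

0.8793

Mode = (52−1)/(52+8−2) = 51/58 = 0.8793.
Mean = 52/(52+8) = 52/60 = 0.8667.
This is the posterior mode — the MAP estimate.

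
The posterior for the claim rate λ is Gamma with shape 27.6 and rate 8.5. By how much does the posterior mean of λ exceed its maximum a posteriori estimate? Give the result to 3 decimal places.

0.118

Mode = (α−1)/β = 26.6/8.5 = 3.129.
Mean = α/β = 27.6/8.5 = 3.247.
Difference = 3.247 − 3.129 = 0.118.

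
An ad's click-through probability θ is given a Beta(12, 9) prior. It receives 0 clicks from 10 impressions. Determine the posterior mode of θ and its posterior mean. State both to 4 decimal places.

MAP = 0.3793, posterior mean = 0.3871

Posterior: Beta(12+0, 9+10) = Beta(12, 19).
Mode = (12−1)/(12+19−2) = 11/29 = 0.3793.
Mean = 12/(12+19) = 12/31 = 0.3871.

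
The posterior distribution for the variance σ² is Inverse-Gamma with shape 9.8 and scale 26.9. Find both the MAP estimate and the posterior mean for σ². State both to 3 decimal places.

MAP = 2.491, posterior mean = 3.057

Mode = β/(α+1) = 26.9/10.8 = 2.491.
Mean = β/(α−1) = 26.9/8.8 = 3.057.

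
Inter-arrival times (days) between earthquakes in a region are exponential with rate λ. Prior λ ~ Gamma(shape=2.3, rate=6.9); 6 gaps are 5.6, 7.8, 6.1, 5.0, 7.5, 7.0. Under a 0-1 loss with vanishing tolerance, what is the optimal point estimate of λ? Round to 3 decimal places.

0.159

Σ times = 39.0. Posterior: Gamma(shape = 2.3+6 = 8.3, rate = 6.9+39.0 = 45.9).
Mode = (α−1)/β = 7.3/45.9 = 0.159.
Mean = α/β = 8.3/45.9 = 0.181.
This is the posterior mode — the MAP estimate.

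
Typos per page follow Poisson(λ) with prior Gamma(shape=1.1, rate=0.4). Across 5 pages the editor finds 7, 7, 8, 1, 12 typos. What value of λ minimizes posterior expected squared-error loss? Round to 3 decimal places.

Σ counts = 35. Posterior: Gamma(shape = 1.1+35 = 36.1, rate = 0.4+5 = 5.4).
Mode = (α−1)/β = 35.1/5.4 = 6.500.
Mean = α/β = 36.1/5.4 = 6.685.
Squared-error loss ⇒ the optimal estimator is the posterior mean.

6.685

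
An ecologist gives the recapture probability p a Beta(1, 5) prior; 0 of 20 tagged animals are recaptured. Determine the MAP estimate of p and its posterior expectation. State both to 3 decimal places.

Posterior: Beta(1+0, 5+20) = Beta(1, 25).
Since α = 1 ≤ 1 and β > 1, the Beta density is monotone decreasing on [0,1]; the mode is at 0.
Mean = 1/(1+25) = 0.038.

MAP = 0.000; posterior mean = 0.038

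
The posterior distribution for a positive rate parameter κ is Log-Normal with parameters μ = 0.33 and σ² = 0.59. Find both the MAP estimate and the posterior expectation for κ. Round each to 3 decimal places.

Mode = exp(μ − σ²) = exp(-0.26) = 0.771.
Mean = exp(μ + σ²/2) = exp(0.625) = 1.868.
The mean is pulled above the mode by the posterior's right skew.

MAP = 0.771, posterior mean = 1.868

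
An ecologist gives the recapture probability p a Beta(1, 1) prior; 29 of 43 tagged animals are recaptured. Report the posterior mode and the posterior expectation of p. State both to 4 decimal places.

Posterior: Beta(1+29, 1+14) = Beta(30, 15).
Mode = (30−1)/(30+15−2) = 29/43 = 0.6744.
With a flat prior the MAP equals the MLE, 29/43.
Mean = 30/(30+15) = 30/45 = 0.6667.
The posterior is left-skewed, so the mode exceeds the mean.

MAP = 0.6744; posterior mean = 0.6667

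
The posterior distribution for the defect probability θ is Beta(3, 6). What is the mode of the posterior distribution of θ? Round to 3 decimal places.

0.286

Mode = (3−1)/(3+6−2) = 2/7 = 0.286.
Mean = 3/(3+6) = 3/9 = 0.333.
This is the posterior mode — the MAP estimate.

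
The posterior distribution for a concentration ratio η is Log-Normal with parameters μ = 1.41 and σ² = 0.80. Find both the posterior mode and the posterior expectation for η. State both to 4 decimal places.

MAP: 1.8404. Posterior mean: 6.1104.

Mode = exp(μ − σ²) = exp(0.61) = 1.8404.
Mean = exp(μ + σ²/2) = exp(1.810) = 6.1104.
Right-skewed posterior ⇒ mode < mean.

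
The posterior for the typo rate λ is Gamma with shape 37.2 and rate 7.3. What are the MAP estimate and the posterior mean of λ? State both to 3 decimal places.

λ_MAP = 4.959, E[λ|data] = 5.096

Mode = (α−1)/β = 36.2/7.3 = 4.959.
Mean = α/β = 37.2/7.3 = 5.096.
Mean > mode: the posterior has a right tail.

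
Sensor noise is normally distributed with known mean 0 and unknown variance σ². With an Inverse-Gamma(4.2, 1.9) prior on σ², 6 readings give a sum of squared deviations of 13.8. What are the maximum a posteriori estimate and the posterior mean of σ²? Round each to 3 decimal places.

Posterior: Inverse-Gamma(shape = 4.2+6/2 = 7.2, scale = 1.9+13.8/2 = 8.8).
Mode = β/(α+1) = 8.8/8.2 = 1.073.
Mean = β/(α−1) = 8.8/6.2 = 1.419.
The posterior is right-skewed, so the mean exceeds the mode.

MAP = 1.073, posterior mean = 1.419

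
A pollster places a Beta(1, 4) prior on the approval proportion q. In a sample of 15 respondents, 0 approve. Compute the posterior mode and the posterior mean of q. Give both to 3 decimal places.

Posterior: Beta(1+0, 4+15) = Beta(1, 19).
Since α = 1 ≤ 1 and β > 1, the Beta density is monotone decreasing on [0,1]; the mode is at 0.
Mean = 1/(1+19) = 0.050.
The mean is pulled above the mode by the posterior's right skew.

posterior mode = 0.000, posterior mean = 0.050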